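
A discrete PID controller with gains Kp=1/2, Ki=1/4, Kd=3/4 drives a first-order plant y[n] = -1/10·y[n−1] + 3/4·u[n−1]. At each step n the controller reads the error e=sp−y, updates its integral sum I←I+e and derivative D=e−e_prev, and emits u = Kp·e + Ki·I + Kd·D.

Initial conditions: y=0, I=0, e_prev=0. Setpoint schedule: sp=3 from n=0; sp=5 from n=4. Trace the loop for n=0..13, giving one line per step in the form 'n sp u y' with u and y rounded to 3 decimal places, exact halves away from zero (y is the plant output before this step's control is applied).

0 3 4.500 0.000
1 3 -2.063 3.375
2 3 8.264 -1.884
3 3 -6.866 6.386
4 5 19.752 -5.788
5 5 -19.953 15.393
6 5 41.180 -16.504
7 5 -50.926 32.536
8 5 89.945 -41.448
9 5 -123.508 71.604
10 5 201.722 -99.791
11 5 -292.220 161.271
12 5 459.354 -235.292
13 5 -683.000 368.044

(exact arithmetic carried between steps; '≈' marks a value shown rounded to 6 d.p. or computed from one; I and e_prev carry over from the previous line; the table rounds u and y to 3 d.p., halves away from zero)
n=0: y=0, sp=3, e=sp−y=3; I=3, D=e−e_prev=3; u=1/2·3+1/4·3+3/4·3=4.5; next y=-1/10·0+3/4·4.5=3.375
n=1: y=3.375, sp=3, e=sp−y=-0.375; I=2.625, D=e−e_prev=-3.375; u=1/2·(-0.375)+1/4·2.625+3/4·(-3.375)=-2.0625; next y=-1/10·3.375+3/4·(-2.0625)=-1.884375
n=2: y=-1.884375, sp=3, e=sp−y=4.884375; I=7.509375, D=e−e_prev=5.259375; u=1/2·4.884375+1/4·7.509375+3/4·5.259375≈8.264063; next y=-1/10·(-1.884375)+3/4·8.264063≈6.386484
n=3: y≈6.386484, sp=3, e=sp−y≈-3.386484; I≈4.122891, D=e−e_prev≈-8.270859; u=1/2·(-3.386484)+1/4·4.122891+3/4·(-8.270859)≈-6.865664; next y=-1/10·6.386484+3/4·(-6.865664)≈-5.787896
n=4: y≈-5.787896, sp=5, e=sp−y≈10.787896; I≈14.910787, D=e−e_prev≈14.174381; u=1/2·10.787896+1/4·14.910787+3/4·14.174381≈19.752431; next y=-1/10·(-5.787896)+3/4·19.752431≈15.393113
n=5: y≈15.393113, sp=5, e=sp−y≈-10.393113; I≈4.517674, D=e−e_prev≈-21.181009; u=1/2·(-10.393113)+1/4·4.517674+3/4·(-21.181009)≈-19.952895; next y=-1/10·15.393113+3/4·(-19.952895)≈-16.503982
n=6: y≈-16.503982, sp=5, e=sp−y≈21.503982; I≈26.021657, D=e−e_prev≈31.897095; u=1/2·21.503982+1/4·26.021657+3/4·31.897095≈41.180226; next y=-1/10·(-16.503982)+3/4·41.180226≈32.535568
n=7: y≈32.535568, sp=5, e=sp−y≈-27.535568; I≈-1.513911, D=e−e_prev≈-49.039550; u=1/2·(-27.535568)+1/4·(-1.513911)+3/4·(-49.039550)≈-50.925924; next y=-1/10·32.535568+3/4·(-50.925924)≈-41.448000
n=8: y≈-41.448000, sp=5, e=sp−y≈46.448000; I≈44.934089, D=e−e_prev≈73.983568; u=1/2·46.448000+1/4·44.934089+3/4·73.983568≈89.945198; next y=-1/10·(-41.448000)+3/4·89.945198≈71.603699
n=9: y≈71.603699, sp=5, e=sp−y≈-66.603699; I≈-21.669610, D=e−e_prev≈-113.051699; u=1/2·(-66.603699)+1/4·(-21.669610)+3/4·(-113.051699)≈-123.508026; next y=-1/10·71.603699+3/4·(-123.508026)≈-99.791389
n=10: y≈-99.791389, sp=5, e=sp−y≈104.791389; I≈83.121779, D=e−e_prev≈171.395088; u=1/2·104.791389+1/4·83.121779+3/4·171.395088≈201.722456; next y=-1/10·(-99.791389)+3/4·201.722456≈161.270981
n=11: y≈161.270981, sp=5, e=sp−y≈-156.270981; I≈-73.149201, D=e−e_prev≈-261.062370; u=1/2·(-156.270981)+1/4·(-73.149201)+3/4·(-261.062370)≈-292.219568; next y=-1/10·161.270981+3/4·(-292.219568)≈-235.291774
n=12: y≈-235.291774, sp=5, e=sp−y≈240.291774; I≈167.142573, D=e−e_prev≈396.562755; u=1/2·240.291774+1/4·167.142573+3/4·396.562755≈459.353597; next y=-1/10·(-235.291774)+3/4·459.353597≈368.044375
n=13: y≈368.044375, sp=5, e=sp−y≈-363.044375; I≈-195.901802, D=e−e_prev≈-603.336150; u=1/2·(-363.044375)+1/4·(-195.901802)+3/4·(-603.336150)≈-682.999750; next y=-1/10·368.044375+3/4·(-682.999750)≈-549.054250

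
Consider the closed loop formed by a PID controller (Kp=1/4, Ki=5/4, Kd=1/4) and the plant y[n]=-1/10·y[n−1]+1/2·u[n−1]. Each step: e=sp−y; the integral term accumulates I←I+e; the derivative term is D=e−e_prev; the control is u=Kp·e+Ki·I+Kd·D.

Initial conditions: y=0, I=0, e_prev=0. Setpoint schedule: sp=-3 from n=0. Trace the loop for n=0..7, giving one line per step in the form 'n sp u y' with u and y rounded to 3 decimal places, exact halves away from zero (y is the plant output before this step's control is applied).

0 -3 -5.250 0.000
1 -3 -3.656 -2.625
2 -3 -6.635 -1.566
3 -3 -5.371 -3.161
4 -3 -6.954 -2.370
5 -3 -6.021 -3.240
6 -3 -6.907 -2.686
7 -3 -6.288 -3.185

(exact arithmetic carried between steps; '≈' marks a value shown rounded to 6 d.p. or computed from one; I and e_prev carry over from the previous line; the table rounds u and y to 3 d.p., halves away from zero)
n=0: y=0, sp=-3, e=sp−y=-3; I=-3, D=e−e_prev=-3; u=1/4·(-3)+5/4·(-3)+1/4·(-3)=-5.25; next y=-1/10·0+1/2·(-5.25)=-2.625
n=1: y=-2.625, sp=-3, e=sp−y=-0.375; I=-3.375, D=e−e_prev=2.625; u=1/4·(-0.375)+5/4·(-3.375)+1/4·2.625=-3.65625; next y=-1/10·(-2.625)+1/2·(-3.65625)=-1.565625
n=2: y=-1.565625, sp=-3, e=sp−y=-1.434375; I=-4.809375, D=e−e_prev=-1.059375; u=1/4·(-1.434375)+5/4·(-4.809375)+1/4·(-1.059375)≈-6.635156; next y=-1/10·(-1.565625)+1/2·(-6.635156)≈-3.161016
n=3: y≈-3.161016, sp=-3, e=sp−y≈0.161016; I≈-4.648359, D=e−e_prev≈1.595391; u=1/4·0.161016+5/4·(-4.648359)+1/4·1.595391≈-5.371348; next y=-1/10·(-3.161016)+1/2·(-5.371348)≈-2.369572
n=4: y≈-2.369572, sp=-3, e=sp−y≈-0.630428; I≈-5.278787, D=e−e_prev≈-0.791443; u=1/4·(-0.630428)+5/4·(-5.278787)+1/4·(-0.791443)≈-6.953952; next y=-1/10·(-2.369572)+1/2·(-6.953952)≈-3.240019
n=5: y≈-3.240019, sp=-3, e=sp−y≈0.240019; I≈-5.038769, D=e−e_prev≈0.870446; u=1/4·0.240019+5/4·(-5.038769)+1/4·0.870446≈-6.020844; next y=-1/10·(-3.240019)+1/2·(-6.020844)≈-2.686420
n=6: y≈-2.686420, sp=-3, e=sp−y≈-0.313580; I≈-5.352348, D=e−e_prev≈-0.553598; u=1/4·(-0.313580)+5/4·(-5.352348)+1/4·(-0.553598)≈-6.907230; next y=-1/10·(-2.686420)+1/2·(-6.907230)≈-3.184973
n=7: y≈-3.184973, sp=-3, e=sp−y≈0.184973; I≈-5.167375, D=e−e_prev≈0.498552; u=1/4·0.184973+5/4·(-5.167375)+1/4·0.498552≈-6.288338; next y=-1/10·(-3.184973)+1/2·(-6.288338)≈-2.825672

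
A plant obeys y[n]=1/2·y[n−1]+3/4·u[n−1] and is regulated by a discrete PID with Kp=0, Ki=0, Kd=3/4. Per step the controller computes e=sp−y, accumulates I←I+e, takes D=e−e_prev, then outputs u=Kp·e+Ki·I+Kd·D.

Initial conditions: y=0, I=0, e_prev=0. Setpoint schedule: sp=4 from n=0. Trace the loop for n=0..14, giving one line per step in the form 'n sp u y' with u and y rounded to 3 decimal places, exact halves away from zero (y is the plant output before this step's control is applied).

(exact arithmetic carried between steps; '≈' marks a value shown rounded to 6 d.p. or computed from one; I and e_prev carry over from the previous line; the table rounds u and y to 3 d.p., halves away from zero)
n=0: y=0, sp=4, e=sp−y=4; I=4, D=e−e_prev=4; u=0·4+0·4+3/4·4=3; next y=1/2·0+3/4·3=2.25
n=1: y=2.25, sp=4, e=sp−y=1.75; I=5.75, D=e−e_prev=-2.25; u=0·1.75+0·5.75+3/4·(-2.25)=-1.6875; next y=1/2·2.25+3/4·(-1.6875)=-0.140625
n=2: y=-0.140625, sp=4, e=sp−y=4.140625; I=9.890625, D=e−e_prev=2.390625; u=0·4.140625+0·9.890625+3/4·2.390625≈1.792969; next y=1/2·(-0.140625)+3/4·1.792969≈1.274414
n=3: y≈1.274414, sp=4, e=sp−y≈2.725586; I≈12.616211, D=e−e_prev≈-1.415039; u=0·2.725586+0·12.616211+3/4·(-1.415039)≈-1.061279; next y=1/2·1.274414+3/4·(-1.061279)≈-0.158752
n=4: y≈-0.158752, sp=4, e=sp−y≈4.158752; I≈16.774963, D=e−e_prev≈1.433167; u=0·4.158752+0·16.774963+3/4·1.433167≈1.074875; next y=1/2·(-0.158752)+3/4·1.074875≈0.726780
n=5: y≈0.726780, sp=4, e=sp−y≈3.273220; I≈20.048183, D=e−e_prev≈-0.885532; u=0·3.273220+0·20.048183+3/4·(-0.885532)≈-0.664149; next y=1/2·0.726780+3/4·(-0.664149)≈-0.134722
n=6: y≈-0.134722, sp=4, e=sp−y≈4.134722; I≈24.182905, D=e−e_prev≈0.861502; u=0·4.134722+0·24.182905+3/4·0.861502≈0.646126; next y=1/2·(-0.134722)+3/4·0.646126≈0.417234
n=7: y≈0.417234, sp=4, e=sp−y≈3.582766; I≈27.765672, D=e−e_prev≈-0.551956; u=0·3.582766+0·27.765672+3/4·(-0.551956)≈-0.413967; next y=1/2·0.417234+3/4·(-0.413967)≈-0.101858
n=8: y≈-0.101858, sp=4, e=sp−y≈4.101858; I≈31.867530, D=e−e_prev≈0.519092; u=0·4.101858+0·31.867530+3/4·0.519092≈0.389319; next y=1/2·(-0.101858)+3/4·0.389319≈0.241060
n=9: y≈0.241060, sp=4, e=sp−y≈3.758940; I≈35.626470, D=e−e_prev≈-0.342918; u=0·3.758940+0·35.626470+3/4·(-0.342918)≈-0.257189; next y=1/2·0.241060+3/4·(-0.257189)≈-0.072362
n=10: y≈-0.072362, sp=4, e=sp−y≈4.072362; I≈39.698831, D=e−e_prev≈0.313422; u=0·4.072362+0·39.698831+3/4·0.313422≈0.235066; next y=1/2·(-0.072362)+3/4·0.235066≈0.140119
n=11: y≈0.140119, sp=4, e=sp−y≈3.859881; I≈43.558712, D=e−e_prev≈-0.212480; u=0·3.859881+0·43.558712+3/4·(-0.212480)≈-0.159360; next y=1/2·0.140119+3/4·(-0.159360)≈-0.049461
n=12: y≈-0.049461, sp=4, e=sp−y≈4.049461; I≈47.608173, D=e−e_prev≈0.189580; u=0·4.049461+0·47.608173+3/4·0.189580≈0.142185; next y=1/2·(-0.049461)+3/4·0.142185≈0.081908
n=13: y≈0.081908, sp=4, e=sp−y≈3.918092; I≈51.526265, D=e−e_prev≈-0.131369; u=0·3.918092+0·51.526265+3/4·(-0.131369)≈-0.098527; next y=1/2·0.081908+3/4·(-0.098527)≈-0.032941
n=14: y≈-0.032941, sp=4, e=sp−y≈4.032941; I≈55.559206, D=e−e_prev≈0.114849; u=0·4.032941+0·55.559206+3/4·0.114849≈0.086137; next y=1/2·(-0.032941)+3/4·0.086137≈0.048132

0 4 3.000 0.000
1 4 -1.688 2.250
2 4 1.793 -0.141
3 4 -1.061 1.274
4 4 1.075 -0.159
5 4 -0.664 0.727
6 4 0.646 -0.135
7 4 -0.414 0.417
8 4 0.389 -0.102
9 4 -0.257 0.241
10 4 0.235 -0.072
11 4 -0.159 0.140
12 4 0.142 -0.049
13 4 -0.099 0.082
14 4 0.086 -0.033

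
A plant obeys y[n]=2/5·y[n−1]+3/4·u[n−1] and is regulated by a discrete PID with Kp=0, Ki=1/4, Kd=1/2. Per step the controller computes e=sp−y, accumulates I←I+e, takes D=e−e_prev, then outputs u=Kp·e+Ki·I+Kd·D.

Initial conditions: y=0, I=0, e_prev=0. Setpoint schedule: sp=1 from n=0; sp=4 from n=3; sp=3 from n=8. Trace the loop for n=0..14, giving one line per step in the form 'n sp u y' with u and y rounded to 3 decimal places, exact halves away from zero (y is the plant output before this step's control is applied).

(exact arithmetic carried between steps; '≈' marks a value shown rounded to 6 d.p. or computed from one; I and e_prev carry over from the previous line; the table rounds u and y to 3 d.p., halves away from zero)
n=0: y=0, sp=1, e=sp−y=1; I=1, D=e−e_prev=1; u=0·1+1/4·1+1/2·1=0.75; next y=2/5·0+3/4·0.75=0.5625
n=1: y=0.5625, sp=1, e=sp−y=0.4375; I=1.4375, D=e−e_prev=-0.5625; u=0·0.4375+1/4·1.4375+1/2·(-0.5625)=0.078125; next y=2/5·0.5625+3/4·0.078125≈0.283594
n=2: y≈0.283594, sp=1, e=sp−y≈0.716406; I≈2.153906, D=e−e_prev≈0.278906; u=0·0.716406+1/4·2.153906+1/2·0.278906≈0.677930; next y=2/5·0.283594+3/4·0.677930≈0.621885
n=3: y≈0.621885, sp=4, e=sp−y≈3.378115; I≈5.532021, D=e−e_prev≈2.661709; u=0·3.378115+1/4·5.532021+1/2·2.661709≈2.713860; next y=2/5·0.621885+3/4·2.713860≈2.284149
n=4: y≈2.284149, sp=4, e=sp−y≈1.715851; I≈7.247873, D=e−e_prev≈-1.662264; u=0·1.715851+1/4·7.247873+1/2·(-1.662264)≈0.980836; next y=2/5·2.284149+3/4·0.980836≈1.649287
n=5: y≈1.649287, sp=4, e=sp−y≈2.350713; I≈9.598586, D=e−e_prev≈0.634862; u=0·2.350713+1/4·9.598586+1/2·0.634862≈2.717078; next y=2/5·1.649287+3/4·2.717078≈2.697523
n=6: y≈2.697523, sp=4, e=sp−y≈1.302477; I≈10.901063, D=e−e_prev≈-1.048236; u=0·1.302477+1/4·10.901063+1/2·(-1.048236)≈2.201148; next y=2/5·2.697523+3/4·2.201148≈2.729870
n=7: y≈2.729870, sp=4, e=sp−y≈1.270130; I≈12.171193, D=e−e_prev≈-0.032347; u=0·1.270130+1/4·12.171193+1/2·(-0.032347)≈3.026625; next y=2/5·2.729870+3/4·3.026625≈3.361917
n=8: y≈3.361917, sp=3, e=sp−y≈-0.361917; I≈11.809277, D=e−e_prev≈-1.632047; u=0·(-0.361917)+1/4·11.809277+1/2·(-1.632047)≈2.136296; next y=2/5·3.361917+3/4·2.136296≈2.946989
n=9: y≈2.946989, sp=3, e=sp−y≈0.053011; I≈11.862288, D=e−e_prev≈0.414928; u=0·0.053011+1/4·11.862288+1/2·0.414928≈3.173036; next y=2/5·2.946989+3/4·3.173036≈3.558572
n=10: y≈3.558572, sp=3, e=sp−y≈-0.558572; I≈11.303716, D=e−e_prev≈-0.611584; u=0·(-0.558572)+1/4·11.303716+1/2·(-0.611584)≈2.520137; next y=2/5·3.558572+3/4·2.520137≈3.313532
n=11: y≈3.313532, sp=3, e=sp−y≈-0.313532; I≈10.990184, D=e−e_prev≈0.245041; u=0·(-0.313532)+1/4·10.990184+1/2·0.245041≈2.870066; next y=2/5·3.313532+3/4·2.870066≈3.477962
n=12: y≈3.477962, sp=3, e=sp−y≈-0.477962; I≈10.512222, D=e−e_prev≈-0.164431; u=0·(-0.477962)+1/4·10.512222+1/2·(-0.164431)≈2.545840; next y=2/5·3.477962+3/4·2.545840≈3.300565
n=13: y≈3.300565, sp=3, e=sp−y≈-0.300565; I≈10.211657, D=e−e_prev≈0.177397; u=0·(-0.300565)+1/4·10.211657+1/2·0.177397≈2.641613; next y=2/5·3.300565+3/4·2.641613≈3.301436
n=14: y≈3.301436, sp=3, e=sp−y≈-0.301436; I≈9.910221, D=e−e_prev≈-0.000871; u=0·(-0.301436)+1/4·9.910221+1/2·(-0.000871)≈2.477120; next y=2/5·3.301436+3/4·2.477120≈3.178414

0 1 0.750 0.000
1 1 0.078 0.563
2 1 0.678 0.284
3 4 2.714 0.622
4 4 0.981 2.284
5 4 2.717 1.649
6 4 2.201 2.698
7 4 3.027 2.730
8 3 2.136 3.362
9 3 3.173 2.947
10 3 2.520 3.559
11 3 2.870 3.314
12 3 2.546 3.478
13 3 2.642 3.301
14 3 2.477 3.301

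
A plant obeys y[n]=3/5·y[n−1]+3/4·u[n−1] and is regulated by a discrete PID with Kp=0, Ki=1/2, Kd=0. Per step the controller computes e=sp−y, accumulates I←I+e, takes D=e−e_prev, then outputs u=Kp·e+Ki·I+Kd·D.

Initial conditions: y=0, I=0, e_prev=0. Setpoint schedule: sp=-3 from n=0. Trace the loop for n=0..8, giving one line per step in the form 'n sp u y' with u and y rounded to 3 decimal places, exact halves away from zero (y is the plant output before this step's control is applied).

0 -3 -1.500 0.000
1 -3 -2.438 -1.125
2 -3 -2.686 -2.503
3 -3 -2.428 -3.516
4 -3 -1.962 -3.931
5 -3 -1.547 -3.830
6 -3 -1.318 -3.459
7 -3 -1.286 -3.064
8 -3 -1.385 -2.803

(exact arithmetic carried between steps; '≈' marks a value shown rounded to 6 d.p. or computed from one; I and e_prev carry over from the previous line; the table rounds u and y to 3 d.p., halves away from zero)
n=0: y=0, sp=-3, e=sp−y=-3; I=-3, D=e−e_prev=-3; u=0·(-3)+1/2·(-3)+0·(-3)=-1.5; next y=3/5·0+3/4·(-1.5)=-1.125
n=1: y=-1.125, sp=-3, e=sp−y=-1.875; I=-4.875, D=e−e_prev=1.125; u=0·(-1.875)+1/2·(-4.875)+0·1.125=-2.4375; next y=3/5·(-1.125)+3/4·(-2.4375)=-2.503125
n=2: y=-2.503125, sp=-3, e=sp−y=-0.496875; I=-5.371875, D=e−e_prev=1.378125; u=0·(-0.496875)+1/2·(-5.371875)+0·1.378125≈-2.685938; next y=3/5·(-2.503125)+3/4·(-2.685938)≈-3.516328
n=3: y≈-3.516328, sp=-3, e=sp−y≈0.516328; I≈-4.855547, D=e−e_prev≈1.013203; u=0·0.516328+1/2·(-4.855547)+0·1.013203≈-2.427773; next y=3/5·(-3.516328)+3/4·(-2.427773)≈-3.930627
n=4: y≈-3.930627, sp=-3, e=sp−y≈0.930627; I≈-3.924920, D=e−e_prev≈0.414299; u=0·0.930627+1/2·(-3.924920)+0·0.414299≈-1.962460; next y=3/5·(-3.930627)+3/4·(-1.962460)≈-3.830221
n=5: y≈-3.830221, sp=-3, e=sp−y≈0.830221; I≈-3.094699, D=e−e_prev≈-0.100406; u=0·0.830221+1/2·(-3.094699)+0·(-0.100406)≈-1.547349; next y=3/5·(-3.830221)+3/4·(-1.547349)≈-3.458645
n=6: y≈-3.458645, sp=-3, e=sp−y≈0.458645; I≈-2.636054, D=e−e_prev≈-0.371576; u=0·0.458645+1/2·(-2.636054)+0·(-0.371576)≈-1.318027; next y=3/5·(-3.458645)+3/4·(-1.318027)≈-3.063707
n=7: y≈-3.063707, sp=-3, e=sp−y≈0.063707; I≈-2.572347, D=e−e_prev≈-0.394938; u=0·0.063707+1/2·(-2.572347)+0·(-0.394938)≈-1.286173; next y=3/5·(-3.063707)+3/4·(-1.286173)≈-2.802854
n=8: y≈-2.802854, sp=-3, e=sp−y≈-0.197146; I≈-2.769493, D=e−e_prev≈-0.260853; u=0·(-0.197146)+1/2·(-2.769493)+0·(-0.260853)≈-1.384746; next y=3/5·(-2.802854)+3/4·(-1.384746)≈-2.720272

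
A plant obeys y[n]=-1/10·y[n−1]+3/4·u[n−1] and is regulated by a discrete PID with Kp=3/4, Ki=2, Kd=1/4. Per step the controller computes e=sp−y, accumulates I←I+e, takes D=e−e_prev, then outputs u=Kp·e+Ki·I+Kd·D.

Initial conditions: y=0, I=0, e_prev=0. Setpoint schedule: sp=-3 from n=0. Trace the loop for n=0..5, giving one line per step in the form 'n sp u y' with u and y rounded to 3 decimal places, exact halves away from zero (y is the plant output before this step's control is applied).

0 -3 -9.000 0.000
1 -3 6.000 -6.750
2 -3 -23.963 5.175
3 -3 33.662 -18.489
4 -3 -78.030 27.095
5 -3 138.157 -61.232

(exact arithmetic carried between steps; '≈' marks a value shown rounded to 6 d.p. or computed from one; I and e_prev carry over from the previous line; the table rounds u and y to 3 d.p., halves away from zero)
n=0: y=0, sp=-3, e=sp−y=-3; I=-3, D=e−e_prev=-3; u=3/4·(-3)+2·(-3)+1/4·(-3)=-9; next y=-1/10·0+3/4·(-9)=-6.75
n=1: y=-6.75, sp=-3, e=sp−y=3.75; I=0.75, D=e−e_prev=6.75; u=3/4·3.75+2·0.75+1/4·6.75=6; next y=-1/10·(-6.75)+3/4·6=5.175
n=2: y=5.175, sp=-3, e=sp−y=-8.175; I=-7.425, D=e−e_prev=-11.925; u=3/4·(-8.175)+2·(-7.425)+1/4·(-11.925)=-23.9625; next y=-1/10·5.175+3/4·(-23.9625)=-18.489375
n=3: y=-18.489375, sp=-3, e=sp−y=15.489375; I=8.064375, D=e−e_prev=23.664375; u=3/4·15.489375+2·8.064375+1/4·23.664375=33.661875; next y=-1/10·(-18.489375)+3/4·33.661875≈27.095344
n=4: y≈27.095344, sp=-3, e=sp−y≈-30.095344; I≈-22.030969, D=e−e_prev≈-45.584719; u=3/4·(-30.095344)+2·(-22.030969)+1/4·(-45.584719)≈-78.029625; next y=-1/10·27.095344+3/4·(-78.029625)≈-61.231753
n=5: y≈-61.231753, sp=-3, e=sp−y≈58.231753; I≈36.200784, D=e−e_prev≈88.327097; u=3/4·58.231753+2·36.200784+1/4·88.327097≈138.157158; next y=-1/10·(-61.231753)+3/4·138.157158≈109.741044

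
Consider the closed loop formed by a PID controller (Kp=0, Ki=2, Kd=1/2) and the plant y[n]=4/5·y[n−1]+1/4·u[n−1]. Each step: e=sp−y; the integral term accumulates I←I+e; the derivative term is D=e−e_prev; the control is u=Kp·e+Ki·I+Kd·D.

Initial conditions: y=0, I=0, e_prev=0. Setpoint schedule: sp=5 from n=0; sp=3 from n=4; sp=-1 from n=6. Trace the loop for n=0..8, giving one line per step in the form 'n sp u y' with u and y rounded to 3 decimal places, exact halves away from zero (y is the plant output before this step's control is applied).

0 5 12.500 0.000
1 5 12.188 3.125
2 5 11.445 5.547
3 5 7.183 7.299
4 3 -2.379 7.635
5 3 -5.176 5.513
6 -1 -15.272 3.116
7 -1 -11.600 -1.325
8 -1 -6.583 -3.960

(exact arithmetic carried between steps; '≈' marks a value shown rounded to 6 d.p. or computed from one; I and e_prev carry over from the previous line; the table rounds u and y to 3 d.p., halves away from zero)
n=0: y=0, sp=5, e=sp−y=5; I=5, D=e−e_prev=5; u=0·5+2·5+1/2·5=12.5; next y=4/5·0+1/4·12.5=3.125
n=1: y=3.125, sp=5, e=sp−y=1.875; I=6.875, D=e−e_prev=-3.125; u=0·1.875+2·6.875+1/2·(-3.125)=12.1875; next y=4/5·3.125+1/4·12.1875=5.546875
n=2: y=5.546875, sp=5, e=sp−y=-0.546875; I=6.328125, D=e−e_prev=-2.421875; u=0·(-0.546875)+2·6.328125+1/2·(-2.421875)≈11.445313; next y=4/5·5.546875+1/4·11.445313≈7.298828
n=3: y≈7.298828, sp=5, e=sp−y≈-2.298828; I≈4.029297, D=e−e_prev≈-1.751953; u=0·(-2.298828)+2·4.029297+1/2·(-1.751953)≈7.182617; next y=4/5·7.298828+1/4·7.182617≈7.634717
n=4: y≈7.634717, sp=3, e=sp−y≈-4.634717; I≈-0.605420, D=e−e_prev≈-2.335889; u=0·(-4.634717)+2·(-0.605420)+1/2·(-2.335889)≈-2.378784; next y=4/5·7.634717+1/4·(-2.378784)≈5.513077
n=5: y≈5.513077, sp=3, e=sp−y≈-2.513077; I≈-3.118497, D=e−e_prev≈2.121639; u=0·(-2.513077)+2·(-3.118497)+1/2·2.121639≈-5.176175; next y=4/5·5.513077+1/4·(-5.176175)≈3.116418
n=6: y≈3.116418, sp=-1, e=sp−y≈-4.116418; I≈-7.234915, D=e−e_prev≈-1.603341; u=0·(-4.116418)+2·(-7.234915)+1/2·(-1.603341)≈-15.271501; next y=4/5·3.116418+1/4·(-15.271501)≈-1.324741
n=7: y≈-1.324741, sp=-1, e=sp−y≈0.324741; I≈-6.910175, D=e−e_prev≈4.441159; u=0·0.324741+2·(-6.910175)+1/2·4.441159≈-11.599770; next y=4/5·(-1.324741)+1/4·(-11.599770)≈-3.959735
n=8: y≈-3.959735, sp=-1, e=sp−y≈2.959735; I≈-3.950440, D=e−e_prev≈2.634994; u=0·2.959735+2·(-3.950440)+1/2·2.634994≈-6.583382; next y=4/5·(-3.959735)+1/4·(-6.583382)≈-4.813634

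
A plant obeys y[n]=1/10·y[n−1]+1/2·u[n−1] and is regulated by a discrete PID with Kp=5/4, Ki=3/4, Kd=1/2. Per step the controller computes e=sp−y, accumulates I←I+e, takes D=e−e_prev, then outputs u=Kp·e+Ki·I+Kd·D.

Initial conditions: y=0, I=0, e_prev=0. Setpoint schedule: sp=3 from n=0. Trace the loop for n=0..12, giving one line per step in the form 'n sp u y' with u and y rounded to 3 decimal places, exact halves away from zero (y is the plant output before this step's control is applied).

0 3 7.500 0.000
1 3 -1.125 3.750
2 3 10.031 -0.188
3 3 -2.508 4.997
4 3 12.964 -0.754
5 3 -4.998 6.407
6 3 16.690 -1.858
7 3 -8.843 8.159
8 3 21.708 -3.605
9 3 -14.467 10.494
10 3 28.657 -6.184
11 3 -22.530 13.710
12 3 38.395 -9.894

(exact arithmetic carried between steps; '≈' marks a value shown rounded to 6 d.p. or computed from one; I and e_prev carry over from the previous line; the table rounds u and y to 3 d.p., halves away from zero)
n=0: y=0, sp=3, e=sp−y=3; I=3, D=e−e_prev=3; u=5/4·3+3/4·3+1/2·3=7.5; next y=1/10·0+1/2·7.5=3.75
n=1: y=3.75, sp=3, e=sp−y=-0.75; I=2.25, D=e−e_prev=-3.75; u=5/4·(-0.75)+3/4·2.25+1/2·(-3.75)=-1.125; next y=1/10·3.75+1/2·(-1.125)=-0.1875
n=2: y=-0.1875, sp=3, e=sp−y=3.1875; I=5.4375, D=e−e_prev=3.9375; u=5/4·3.1875+3/4·5.4375+1/2·3.9375=10.03125; next y=1/10·(-0.1875)+1/2·10.03125=4.996875
n=3: y=4.996875, sp=3, e=sp−y=-1.996875; I=3.440625, D=e−e_prev=-5.184375; u=5/4·(-1.996875)+3/4·3.440625+1/2·(-5.184375)≈-2.507813; next y=1/10·4.996875+1/2·(-2.507813)≈-0.754219
n=4: y≈-0.754219, sp=3, e=sp−y≈3.754219; I≈7.194844, D=e−e_prev≈5.751094; u=5/4·3.754219+3/4·7.194844+1/2·5.751094≈12.964453; next y=1/10·(-0.754219)+1/2·12.964453≈6.406805
n=5: y≈6.406805, sp=3, e=sp−y≈-3.406805; I≈3.788039, D=e−e_prev≈-7.161023; u=5/4·(-3.406805)+3/4·3.788039+1/2·(-7.161023)≈-4.997988; next y=1/10·6.406805+1/2·(-4.997988)≈-1.858314
n=6: y≈-1.858314, sp=3, e=sp−y≈4.858314; I≈8.646353, D=e−e_prev≈8.265118; u=5/4·4.858314+3/4·8.646353+1/2·8.265118≈16.690216; next y=1/10·(-1.858314)+1/2·16.690216≈8.159277
n=7: y≈8.159277, sp=3, e=sp−y≈-5.159277; I≈3.487076, D=e−e_prev≈-10.017590; u=5/4·(-5.159277)+3/4·3.487076+1/2·(-10.017590)≈-8.842584; next y=1/10·8.159277+1/2·(-8.842584)≈-3.605364
n=8: y≈-3.605364, sp=3, e=sp−y≈6.605364; I≈10.092440, D=e−e_prev≈11.764641; u=5/4·6.605364+3/4·10.092440+1/2·11.764641≈21.708356; next y=1/10·(-3.605364)+1/2·21.708356≈10.493641
n=9: y≈10.493641, sp=3, e=sp−y≈-7.493641; I≈2.598799, D=e−e_prev≈-14.099006; u=5/4·(-7.493641)+3/4·2.598799+1/2·(-14.099006)≈-14.467456; next y=1/10·10.493641+1/2·(-14.467456)≈-6.184364
n=10: y≈-6.184364, sp=3, e=sp−y≈9.184364; I≈11.783162, D=e−e_prev≈16.678005; u=5/4·9.184364+3/4·11.783162+1/2·16.678005≈28.656829; next y=1/10·(-6.184364)+1/2·28.656829≈13.709978
n=11: y≈13.709978, sp=3, e=sp−y≈-10.709978; I≈1.073184, D=e−e_prev≈-19.894342; u=5/4·(-10.709978)+3/4·1.073184+1/2·(-19.894342)≈-22.529755; next y=1/10·13.709978+1/2·(-22.529755)≈-9.893880
n=12: y≈-9.893880, sp=3, e=sp−y≈12.893880; I≈13.967064, D=e−e_prev≈23.603858; u=5/4·12.893880+3/4·13.967064+1/2·23.603858≈38.394577; next y=1/10·(-9.893880)+1/2·38.394577≈18.207900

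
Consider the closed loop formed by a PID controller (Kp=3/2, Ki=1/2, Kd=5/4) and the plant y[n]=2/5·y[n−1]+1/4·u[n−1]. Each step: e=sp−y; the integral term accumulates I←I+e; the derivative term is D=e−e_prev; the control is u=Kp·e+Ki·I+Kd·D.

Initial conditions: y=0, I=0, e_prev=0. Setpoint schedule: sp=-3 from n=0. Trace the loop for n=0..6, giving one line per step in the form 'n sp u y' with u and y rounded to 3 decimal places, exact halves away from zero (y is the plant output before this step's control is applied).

0 -3 -9.750 0.000
1 -3 0.422 -2.438
2 -3 -8.002 -0.870
3 -3 -2.301 -2.348
4 -3 -7.185 -1.515
5 -3 -4.001 -2.402
6 -3 -6.843 -1.961

(exact arithmetic carried between steps; '≈' marks a value shown rounded to 6 d.p. or computed from one; I and e_prev carry over from the previous line; the table rounds u and y to 3 d.p., halves away from zero)
n=0: y=0, sp=-3, e=sp−y=-3; I=-3, D=e−e_prev=-3; u=3/2·(-3)+1/2·(-3)+5/4·(-3)=-9.75; next y=2/5·0+1/4·(-9.75)=-2.4375
n=1: y=-2.4375, sp=-3, e=sp−y=-0.5625; I=-3.5625, D=e−e_prev=2.4375; u=3/2·(-0.5625)+1/2·(-3.5625)+5/4·2.4375=0.421875; next y=2/5·(-2.4375)+1/4·0.421875≈-0.869531
n=2: y≈-0.869531, sp=-3, e=sp−y≈-2.130469; I≈-5.692969, D=e−e_prev≈-1.567969; u=3/2·(-2.130469)+1/2·(-5.692969)+5/4·(-1.567969)≈-8.002148; next y=2/5·(-0.869531)+1/4·(-8.002148)≈-2.348350
n=3: y≈-2.348350, sp=-3, e=sp−y≈-0.651650; I≈-6.344619, D=e−e_prev≈1.478818; u=3/2·(-0.651650)+1/2·(-6.344619)+5/4·1.478818≈-2.301262; next y=2/5·(-2.348350)+1/4·(-2.301262)≈-1.514655
n=4: y≈-1.514655, sp=-3, e=sp−y≈-1.485345; I≈-7.829964, D=e−e_prev≈-0.833694; u=3/2·(-1.485345)+1/2·(-7.829964)+5/4·(-0.833694)≈-7.185117; next y=2/5·(-1.514655)+1/4·(-7.185117)≈-2.402141
n=5: y≈-2.402141, sp=-3, e=sp−y≈-0.597859; I≈-8.427822, D=e−e_prev≈0.887486; u=3/2·(-0.597859)+1/2·(-8.427822)+5/4·0.887486≈-4.001342; next y=2/5·(-2.402141)+1/4·(-4.001342)≈-1.961192
n=6: y≈-1.961192, sp=-3, e=sp−y≈-1.038808; I≈-9.466630, D=e−e_prev≈-0.440949; u=3/2·(-1.038808)+1/2·(-9.466630)+5/4·(-0.440949)≈-6.842714; next y=2/5·(-1.961192)+1/4·(-6.842714)≈-2.495155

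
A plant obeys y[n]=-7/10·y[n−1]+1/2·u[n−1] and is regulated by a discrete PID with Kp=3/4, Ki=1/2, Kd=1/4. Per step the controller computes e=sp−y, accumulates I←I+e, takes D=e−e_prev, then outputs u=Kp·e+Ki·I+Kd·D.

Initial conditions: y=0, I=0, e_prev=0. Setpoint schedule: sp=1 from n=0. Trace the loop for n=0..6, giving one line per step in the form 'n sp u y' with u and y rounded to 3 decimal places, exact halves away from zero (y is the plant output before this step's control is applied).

(exact arithmetic carried between steps; '≈' marks a value shown rounded to 6 d.p. or computed from one; I and e_prev carry over from the previous line; the table rounds u and y to 3 d.p., halves away from zero)
n=0: y=0, sp=1, e=sp−y=1; I=1, D=e−e_prev=1; u=3/4·1+1/2·1+1/4·1=1.5; next y=-7/10·0+1/2·1.5=0.75
n=1: y=0.75, sp=1, e=sp−y=0.25; I=1.25, D=e−e_prev=-0.75; u=3/4·0.25+1/2·1.25+1/4·(-0.75)=0.625; next y=-7/10·0.75+1/2·0.625=-0.2125
n=2: y=-0.2125, sp=1, e=sp−y=1.2125; I=2.4625, D=e−e_prev=0.9625; u=3/4·1.2125+1/2·2.4625+1/4·0.9625=2.38125; next y=-7/10·(-0.2125)+1/2·2.38125=1.339375
n=3: y=1.339375, sp=1, e=sp−y=-0.339375; I=2.123125, D=e−e_prev=-1.551875; u=3/4·(-0.339375)+1/2·2.123125+1/4·(-1.551875)≈0.419063; next y=-7/10·1.339375+1/2·0.419063≈-0.728031
n=4: y≈-0.728031, sp=1, e=sp−y≈1.728031; I≈3.851156, D=e−e_prev≈2.067406; u=3/4·1.728031+1/2·3.851156+1/4·2.067406≈3.738453; next y=-7/10·(-0.728031)+1/2·3.738453≈2.378848
n=5: y≈2.378848, sp=1, e=sp−y≈-1.378848; I≈2.472308, D=e−e_prev≈-3.106880; u=3/4·(-1.378848)+1/2·2.472308+1/4·(-3.106880)≈-0.574702; next y=-7/10·2.378848+1/2·(-0.574702)≈-1.952545
n=6: y≈-1.952545, sp=1, e=sp−y≈2.952545; I≈5.424853, D=e−e_prev≈4.331394; u=3/4·2.952545+1/2·5.424853+1/4·4.331394≈6.009684; next y=-7/10·(-1.952545)+1/2·6.009684≈4.371623

0 1 1.500 0.000
1 1 0.625 0.750
2 1 2.381 -0.213
3 1 0.419 1.339
4 1 3.738 -0.728
5 1 -0.575 2.379
6 1 6.010 -1.953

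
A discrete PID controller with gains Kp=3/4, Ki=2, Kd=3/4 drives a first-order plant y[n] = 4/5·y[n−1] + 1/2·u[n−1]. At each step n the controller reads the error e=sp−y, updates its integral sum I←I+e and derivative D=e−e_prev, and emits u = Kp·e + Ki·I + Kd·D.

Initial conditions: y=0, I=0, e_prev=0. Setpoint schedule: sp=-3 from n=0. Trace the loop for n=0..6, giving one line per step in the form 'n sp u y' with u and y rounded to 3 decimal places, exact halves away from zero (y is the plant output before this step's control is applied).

0 -3 -10.500 0.000
1 -3 4.125 -5.250
2 -3 -6.206 -2.138
3 -3 3.768 -4.813
4 -3 -4.576 -1.967
5 -3 2.123 -3.861
6 -3 -3.994 -2.027

(exact arithmetic carried between steps; '≈' marks a value shown rounded to 6 d.p. or computed from one; I and e_prev carry over from the previous line; the table rounds u and y to 3 d.p., halves away from zero)
n=0: y=0, sp=-3, e=sp−y=-3; I=-3, D=e−e_prev=-3; u=3/4·(-3)+2·(-3)+3/4·(-3)=-10.5; next y=4/5·0+1/2·(-10.5)=-5.25
n=1: y=-5.25, sp=-3, e=sp−y=2.25; I=-0.75, D=e−e_prev=5.25; u=3/4·2.25+2·(-0.75)+3/4·5.25=4.125; next y=4/5·(-5.25)+1/2·4.125=-2.1375
n=2: y=-2.1375, sp=-3, e=sp−y=-0.8625; I=-1.6125, D=e−e_prev=-3.1125; u=3/4·(-0.8625)+2·(-1.6125)+3/4·(-3.1125)=-6.20625; next y=4/5·(-2.1375)+1/2·(-6.20625)=-4.813125
n=3: y=-4.813125, sp=-3, e=sp−y=1.813125; I=0.200625, D=e−e_prev=2.675625; u=3/4·1.813125+2·0.200625+3/4·2.675625≈3.767813; next y=4/5·(-4.813125)+1/2·3.767813≈-1.966594
n=4: y≈-1.966594, sp=-3, e=sp−y≈-1.033406; I≈-0.832781, D=e−e_prev≈-2.846531; u=3/4·(-1.033406)+2·(-0.832781)+3/4·(-2.846531)≈-4.575516; next y=4/5·(-1.966594)+1/2·(-4.575516)≈-3.861033
n=5: y≈-3.861033, sp=-3, e=sp−y≈0.861033; I≈0.028252, D=e−e_prev≈1.894439; u=3/4·0.861033+2·0.028252+3/4·1.894439≈2.123107; next y=4/5·(-3.861033)+1/2·2.123107≈-2.027273
n=6: y≈-2.027273, sp=-3, e=sp−y≈-0.972727; I≈-0.944476, D=e−e_prev≈-1.833760; u=3/4·(-0.972727)+2·(-0.944476)+3/4·(-1.833760)≈-3.993817; next y=4/5·(-2.027273)+1/2·(-3.993817)≈-3.618727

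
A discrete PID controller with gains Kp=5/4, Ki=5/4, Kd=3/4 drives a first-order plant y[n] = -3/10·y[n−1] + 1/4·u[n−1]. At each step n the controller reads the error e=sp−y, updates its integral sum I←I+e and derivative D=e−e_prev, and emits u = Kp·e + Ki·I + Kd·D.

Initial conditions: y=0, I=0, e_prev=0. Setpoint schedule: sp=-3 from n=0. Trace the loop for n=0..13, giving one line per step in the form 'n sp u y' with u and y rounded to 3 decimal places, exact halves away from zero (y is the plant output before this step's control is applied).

0 -3 -9.750 0.000
1 -3 -3.328 -2.438
2 -3 -13.454 -0.101
3 -3 -4.820 -3.333
4 -3 -16.994 -0.205
5 -3 -5.200 -4.187
6 -3 -20.168 -0.044
7 -3 -4.555 -5.029
8 -3 -23.304 0.370
9 -3 -2.970 -5.937
10 -3 -26.699 1.039
11 -3 -0.435 -6.986
12 -3 -30.635 1.987
13 -3 3.148 -8.255

(exact arithmetic carried between steps; '≈' marks a value shown rounded to 6 d.p. or computed from one; I and e_prev carry over from the previous line; the table rounds u and y to 3 d.p., halves away from zero)
n=0: y=0, sp=-3, e=sp−y=-3; I=-3, D=e−e_prev=-3; u=5/4·(-3)+5/4·(-3)+3/4·(-3)=-9.75; next y=-3/10·0+1/4·(-9.75)=-2.4375
n=1: y=-2.4375, sp=-3, e=sp−y=-0.5625; I=-3.5625, D=e−e_prev=2.4375; u=5/4·(-0.5625)+5/4·(-3.5625)+3/4·2.4375=-3.328125; next y=-3/10·(-2.4375)+1/4·(-3.328125)≈-0.100781
n=2: y≈-0.100781, sp=-3, e=sp−y≈-2.899219; I≈-6.461719, D=e−e_prev≈-2.336719; u=5/4·(-2.899219)+5/4·(-6.461719)+3/4·(-2.336719)≈-13.453711; next y=-3/10·(-0.100781)+1/4·(-13.453711)≈-3.333193
n=3: y≈-3.333193, sp=-3, e=sp−y≈0.333193; I≈-6.128525, D=e−e_prev≈3.232412; u=5/4·0.333193+5/4·(-6.128525)+3/4·3.232412≈-4.819856; next y=-3/10·(-3.333193)+1/4·(-4.819856)≈-0.205006
n=4: y≈-0.205006, sp=-3, e=sp−y≈-2.794994; I≈-8.923519, D=e−e_prev≈-3.128187; u=5/4·(-2.794994)+5/4·(-8.923519)+3/4·(-3.128187)≈-16.994282; next y=-3/10·(-0.205006)+1/4·(-16.994282)≈-4.187069
n=5: y≈-4.187069, sp=-3, e=sp−y≈1.187069; I≈-7.736451, D=e−e_prev≈3.982063; u=5/4·1.187069+5/4·(-7.736451)+3/4·3.982063≈-5.200180; next y=-3/10·(-4.187069)+1/4·(-5.200180)≈-0.043924
n=6: y≈-0.043924, sp=-3, e=sp−y≈-2.956076; I≈-10.692526, D=e−e_prev≈-4.143144; u=5/4·(-2.956076)+5/4·(-10.692526)+3/4·(-4.143144)≈-20.168111; next y=-3/10·(-0.043924)+1/4·(-20.168111)≈-5.028850
n=7: y≈-5.028850, sp=-3, e=sp−y≈2.028850; I≈-8.663676, D=e−e_prev≈4.984926; u=5/4·2.028850+5/4·(-8.663676)+3/4·4.984926≈-4.554838; next y=-3/10·(-5.028850)+1/4·(-4.554838)≈0.369946
n=8: y≈0.369946, sp=-3, e=sp−y≈-3.369946; I≈-12.033622, D=e−e_prev≈-5.398796; u=5/4·(-3.369946)+5/4·(-12.033622)+3/4·(-5.398796)≈-23.303556; next y=-3/10·0.369946+1/4·(-23.303556)≈-5.936873
n=9: y≈-5.936873, sp=-3, e=sp−y≈2.936873; I≈-9.096749, D=e−e_prev≈6.306818; u=5/4·2.936873+5/4·(-9.096749)+3/4·6.306818≈-2.969731; next y=-3/10·(-5.936873)+1/4·(-2.969731)≈1.038629
n=10: y≈1.038629, sp=-3, e=sp−y≈-4.038629; I≈-13.135378, D=e−e_prev≈-6.975502; u=5/4·(-4.038629)+5/4·(-13.135378)+3/4·(-6.975502)≈-26.699135; next y=-3/10·1.038629+1/4·(-26.699135)≈-6.986372
n=11: y≈-6.986372, sp=-3, e=sp−y≈3.986372; I≈-9.149005, D=e−e_prev≈8.025001; u=5/4·3.986372+5/4·(-9.149005)+3/4·8.025001≈-0.434540; next y=-3/10·(-6.986372)+1/4·(-0.434540)≈1.987277
n=12: y≈1.987277, sp=-3, e=sp−y≈-4.987277; I≈-14.136282, D=e−e_prev≈-8.973649; u=5/4·(-4.987277)+5/4·(-14.136282)+3/4·(-8.973649)≈-30.634685; next y=-3/10·1.987277+1/4·(-30.634685)≈-8.254854
n=13: y≈-8.254854, sp=-3, e=sp−y≈5.254854; I≈-8.881428, D=e−e_prev≈10.242131; u=5/4·5.254854+5/4·(-8.881428)+3/4·10.242131≈3.148381; next y=-3/10·(-8.254854)+1/4·3.148381≈3.263552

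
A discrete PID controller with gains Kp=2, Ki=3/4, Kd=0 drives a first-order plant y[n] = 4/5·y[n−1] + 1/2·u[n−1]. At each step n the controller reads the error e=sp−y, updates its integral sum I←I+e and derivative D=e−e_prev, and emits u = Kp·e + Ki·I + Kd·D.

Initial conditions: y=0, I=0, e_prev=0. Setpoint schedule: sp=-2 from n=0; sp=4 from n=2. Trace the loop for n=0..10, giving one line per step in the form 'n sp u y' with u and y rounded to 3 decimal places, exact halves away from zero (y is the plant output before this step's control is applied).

0 -2 -5.500 0.000
1 -2 0.563 -2.750
2 4 15.339 -1.919
3 4 -2.368 6.135
4 4 2.661 3.723
5 4 1.257 4.309
6 4 1.667 4.076
7 4 1.560 4.094
8 4 1.596 4.055
9 4 1.590 4.042
10 4 1.595 4.029

(exact arithmetic carried between steps; '≈' marks a value shown rounded to 6 d.p. or computed from one; I and e_prev carry over from the previous line; the table rounds u and y to 3 d.p., halves away from zero)
n=0: y=0, sp=-2, e=sp−y=-2; I=-2, D=e−e_prev=-2; u=2·(-2)+3/4·(-2)+0·(-2)=-5.5; next y=4/5·0+1/2·(-5.5)=-2.75
n=1: y=-2.75, sp=-2, e=sp−y=0.75; I=-1.25, D=e−e_prev=2.75; u=2·0.75+3/4·(-1.25)+0·2.75=0.5625; next y=4/5·(-2.75)+1/2·0.5625=-1.91875
n=2: y=-1.91875, sp=4, e=sp−y=5.91875; I=4.66875, D=e−e_prev=5.16875; u=2·5.91875+3/4·4.66875+0·5.16875≈15.339063; next y=4/5·(-1.91875)+1/2·15.339063≈6.134531
n=3: y≈6.134531, sp=4, e=sp−y≈-2.134531; I≈2.534219, D=e−e_prev≈-8.053281; u=2·(-2.134531)+3/4·2.534219+0·(-8.053281)≈-2.368398; next y=4/5·6.134531+1/2·(-2.368398)≈3.723426
n=4: y≈3.723426, sp=4, e=sp−y≈0.276574; I≈2.810793, D=e−e_prev≈2.411105; u=2·0.276574+3/4·2.810793+0·2.411105≈2.661243; next y=4/5·3.723426+1/2·2.661243≈4.309362
n=5: y≈4.309362, sp=4, e=sp−y≈-0.309362; I≈2.501431, D=e−e_prev≈-0.585936; u=2·(-0.309362)+3/4·2.501431+0·(-0.585936)≈1.257349; next y=4/5·4.309362+1/2·1.257349≈4.076164
n=6: y≈4.076164, sp=4, e=sp−y≈-0.076164; I≈2.425267, D=e−e_prev≈0.233198; u=2·(-0.076164)+3/4·2.425267+0·0.233198≈1.666622; next y=4/5·4.076164+1/2·1.666622≈4.094242
n=7: y≈4.094242, sp=4, e=sp−y≈-0.094242; I≈2.331024, D=e−e_prev≈-0.018078; u=2·(-0.094242)+3/4·2.331024+0·(-0.018078)≈1.559784; next y=4/5·4.094242+1/2·1.559784≈4.055286
n=8: y≈4.055286, sp=4, e=sp−y≈-0.055286; I≈2.275739, D=e−e_prev≈0.038956; u=2·(-0.055286)+3/4·2.275739+0·0.038956≈1.596233; next y=4/5·4.055286+1/2·1.596233≈4.042345
n=9: y≈4.042345, sp=4, e=sp−y≈-0.042345; I≈2.233394, D=e−e_prev≈0.012941; u=2·(-0.042345)+3/4·2.233394+0·0.012941≈1.590356; next y=4/5·4.042345+1/2·1.590356≈4.029054
n=10: y≈4.029054, sp=4, e=sp−y≈-0.029054; I≈2.204340, D=e−e_prev≈0.013291; u=2·(-0.029054)+3/4·2.204340+0·0.013291≈1.595148; next y=4/5·4.029054+1/2·1.595148≈4.020817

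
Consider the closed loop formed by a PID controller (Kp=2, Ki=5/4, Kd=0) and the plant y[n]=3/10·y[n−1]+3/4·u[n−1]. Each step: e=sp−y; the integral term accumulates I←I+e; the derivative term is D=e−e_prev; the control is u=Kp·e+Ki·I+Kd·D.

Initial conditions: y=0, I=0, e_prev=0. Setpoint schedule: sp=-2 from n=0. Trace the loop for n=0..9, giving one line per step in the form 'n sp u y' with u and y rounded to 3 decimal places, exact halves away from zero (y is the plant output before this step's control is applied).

(exact arithmetic carried between steps; '≈' marks a value shown rounded to 6 d.p. or computed from one; I and e_prev carry over from the previous line; the table rounds u and y to 3 d.p., halves away from zero)
n=0: y=0, sp=-2, e=sp−y=-2; I=-2, D=e−e_prev=-2; u=2·(-2)+5/4·(-2)+0·(-2)=-6.5; next y=3/10·0+3/4·(-6.5)=-4.875
n=1: y=-4.875, sp=-2, e=sp−y=2.875; I=0.875, D=e−e_prev=4.875; u=2·2.875+5/4·0.875+0·4.875=6.84375; next y=3/10·(-4.875)+3/4·6.84375≈3.670313
n=2: y≈3.670313, sp=-2, e=sp−y≈-5.670313; I≈-4.795313, D=e−e_prev≈-8.545313; u=2·(-5.670313)+5/4·(-4.795313)+0·(-8.545313)≈-17.334766; next y=3/10·3.670313+3/4·(-17.334766)≈-11.899980
n=3: y≈-11.899980, sp=-2, e=sp−y≈9.899980; I≈5.104668, D=e−e_prev≈15.570293; u=2·9.899980+5/4·5.104668+0·15.570293≈26.180796; next y=3/10·(-11.899980)+3/4·26.180796≈16.065603
n=4: y≈16.065603, sp=-2, e=sp−y≈-18.065603; I≈-12.960935, D=e−e_prev≈-27.965583; u=2·(-18.065603)+5/4·(-12.960935)+0·(-27.965583)≈-52.332374; next y=3/10·16.065603+3/4·(-52.332374)≈-34.429600
n=5: y≈-34.429600, sp=-2, e=sp−y≈32.429600; I≈19.468665, D=e−e_prev≈50.495203; u=2·32.429600+5/4·19.468665+0·50.495203≈89.195031; next y=3/10·(-34.429600)+3/4·89.195031≈56.567393
n=6: y≈56.567393, sp=-2, e=sp−y≈-58.567393; I≈-39.098728, D=e−e_prev≈-90.996993; u=2·(-58.567393)+5/4·(-39.098728)+0·(-90.996993)≈-166.008196; next y=3/10·56.567393+3/4·(-166.008196)≈-107.535929
n=7: y≈-107.535929, sp=-2, e=sp−y≈105.535929; I≈66.437201, D=e−e_prev≈164.103322; u=2·105.535929+5/4·66.437201+0·164.103322≈294.118360; next y=3/10·(-107.535929)+3/4·294.118360≈188.327991
n=8: y≈188.327991, sp=-2, e=sp−y≈-190.327991; I≈-123.890790, D=e−e_prev≈-295.863920; u=2·(-190.327991)+5/4·(-123.890790)+0·(-295.863920)≈-535.519470; next y=3/10·188.327991+3/4·(-535.519470)≈-345.141205
n=9: y≈-345.141205, sp=-2, e=sp−y≈343.141205; I≈219.250415, D=e−e_prev≈533.469196; u=2·343.141205+5/4·219.250415+0·533.469196≈960.345429; next y=3/10·(-345.141205)+3/4·960.345429≈616.716710

0 -2 -6.500 0.000
1 -2 6.844 -4.875
2 -2 -17.335 3.670
3 -2 26.181 -11.900
4 -2 -52.332 16.066
5 -2 89.195 -34.430
6 -2 -166.008 56.567
7 -2 294.118 -107.536
8 -2 -535.519 188.328
9 -2 960.345 -345.141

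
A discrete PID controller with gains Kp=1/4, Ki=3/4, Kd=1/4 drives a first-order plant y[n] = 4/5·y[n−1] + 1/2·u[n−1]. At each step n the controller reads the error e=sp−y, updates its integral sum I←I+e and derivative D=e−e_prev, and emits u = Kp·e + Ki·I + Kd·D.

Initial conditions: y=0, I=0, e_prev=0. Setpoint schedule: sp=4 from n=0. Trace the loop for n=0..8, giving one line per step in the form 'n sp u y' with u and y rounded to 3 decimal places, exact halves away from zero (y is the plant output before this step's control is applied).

0 4 5.000 0.000
1 4 3.875 2.500
2 4 3.828 3.938
3 4 2.826 5.064
4 4 1.809 5.464
5 4 1.046 5.276
6 4 0.707 4.744
7 4 0.760 4.149
8 4 1.062 3.699

(exact arithmetic carried between steps; '≈' marks a value shown rounded to 6 d.p. or computed from one; I and e_prev carry over from the previous line; the table rounds u and y to 3 d.p., halves away from zero)
n=0: y=0, sp=4, e=sp−y=4; I=4, D=e−e_prev=4; u=1/4·4+3/4·4+1/4·4=5; next y=4/5·0+1/2·5=2.5
n=1: y=2.5, sp=4, e=sp−y=1.5; I=5.5, D=e−e_prev=-2.5; u=1/4·1.5+3/4·5.5+1/4·(-2.5)=3.875; next y=4/5·2.5+1/2·3.875=3.9375
n=2: y=3.9375, sp=4, e=sp−y=0.0625; I=5.5625, D=e−e_prev=-1.4375; u=1/4·0.0625+3/4·5.5625+1/4·(-1.4375)=3.828125; next y=4/5·3.9375+1/2·3.828125≈5.064063
n=3: y≈5.064063, sp=4, e=sp−y≈-1.064063; I≈4.498438, D=e−e_prev≈-1.126563; u=1/4·(-1.064063)+3/4·4.498438+1/4·(-1.126563)≈2.826172; next y=4/5·5.064063+1/2·2.826172≈5.464336
n=4: y≈5.464336, sp=4, e=sp−y≈-1.464336; I≈3.034102, D=e−e_prev≈-0.400273; u=1/4·(-1.464336)+3/4·3.034102+1/4·(-0.400273)≈1.809424; next y=4/5·5.464336+1/2·1.809424≈5.276181
n=5: y≈5.276181, sp=4, e=sp−y≈-1.276181; I≈1.757921, D=e−e_prev≈0.188155; u=1/4·(-1.276181)+3/4·1.757921+1/4·0.188155≈1.046434; next y=4/5·5.276181+1/2·1.046434≈4.744162
n=6: y≈4.744162, sp=4, e=sp−y≈-0.744162; I≈1.013759, D=e−e_prev≈0.532019; u=1/4·(-0.744162)+3/4·1.013759+1/4·0.532019≈0.707284; next y=4/5·4.744162+1/2·0.707284≈4.148971
n=7: y≈4.148971, sp=4, e=sp−y≈-0.148971; I≈0.864788, D=e−e_prev≈0.595190; u=1/4·(-0.148971)+3/4·0.864788+1/4·0.595190≈0.760146; next y=4/5·4.148971+1/2·0.760146≈3.699250
n=8: y≈3.699250, sp=4, e=sp−y≈0.300750; I≈1.165538, D=e−e_prev≈0.449721; u=1/4·0.300750+3/4·1.165538+1/4·0.449721≈1.061771; next y=4/5·3.699250+1/2·1.061771≈3.490286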